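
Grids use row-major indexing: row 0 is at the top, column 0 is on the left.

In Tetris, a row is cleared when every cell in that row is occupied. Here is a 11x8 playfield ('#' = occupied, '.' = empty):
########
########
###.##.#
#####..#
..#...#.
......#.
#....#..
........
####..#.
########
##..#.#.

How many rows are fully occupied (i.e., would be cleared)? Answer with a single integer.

Answer: 3

Derivation:
Check each row:
  row 0: 0 empty cells -> FULL (clear)
  row 1: 0 empty cells -> FULL (clear)
  row 2: 2 empty cells -> not full
  row 3: 2 empty cells -> not full
  row 4: 6 empty cells -> not full
  row 5: 7 empty cells -> not full
  row 6: 6 empty cells -> not full
  row 7: 8 empty cells -> not full
  row 8: 3 empty cells -> not full
  row 9: 0 empty cells -> FULL (clear)
  row 10: 4 empty cells -> not full
Total rows cleared: 3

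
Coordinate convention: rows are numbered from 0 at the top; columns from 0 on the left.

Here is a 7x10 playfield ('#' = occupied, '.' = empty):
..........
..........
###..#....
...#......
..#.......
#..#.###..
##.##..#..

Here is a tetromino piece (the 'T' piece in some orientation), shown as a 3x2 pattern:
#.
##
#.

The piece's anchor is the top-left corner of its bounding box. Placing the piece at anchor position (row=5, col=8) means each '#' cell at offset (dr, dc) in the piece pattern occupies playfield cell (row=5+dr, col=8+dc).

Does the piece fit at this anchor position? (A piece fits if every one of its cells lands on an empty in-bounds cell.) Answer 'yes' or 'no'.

Answer: no

Derivation:
Check each piece cell at anchor (5, 8):
  offset (0,0) -> (5,8): empty -> OK
  offset (1,0) -> (6,8): empty -> OK
  offset (1,1) -> (6,9): empty -> OK
  offset (2,0) -> (7,8): out of bounds -> FAIL
All cells valid: no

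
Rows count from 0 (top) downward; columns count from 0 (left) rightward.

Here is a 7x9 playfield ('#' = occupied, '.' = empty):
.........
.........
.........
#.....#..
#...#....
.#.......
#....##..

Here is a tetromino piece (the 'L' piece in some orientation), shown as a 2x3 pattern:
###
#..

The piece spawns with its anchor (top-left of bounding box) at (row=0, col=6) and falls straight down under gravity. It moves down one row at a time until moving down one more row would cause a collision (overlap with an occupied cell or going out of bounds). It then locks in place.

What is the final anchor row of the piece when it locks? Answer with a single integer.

Answer: 1

Derivation:
Spawn at (row=0, col=6). Try each row:
  row 0: fits
  row 1: fits
  row 2: blocked -> lock at row 1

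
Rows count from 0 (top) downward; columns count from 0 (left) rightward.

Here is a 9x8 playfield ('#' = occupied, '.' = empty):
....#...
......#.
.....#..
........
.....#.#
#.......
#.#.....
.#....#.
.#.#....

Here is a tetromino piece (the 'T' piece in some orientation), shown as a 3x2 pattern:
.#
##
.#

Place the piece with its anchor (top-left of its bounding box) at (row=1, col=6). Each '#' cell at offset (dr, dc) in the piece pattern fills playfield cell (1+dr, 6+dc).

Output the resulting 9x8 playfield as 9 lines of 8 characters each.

Answer: ....#...
......##
.....###
.......#
.....#.#
#.......
#.#.....
.#....#.
.#.#....

Derivation:
Fill (1+0,6+1) = (1,7)
Fill (1+1,6+0) = (2,6)
Fill (1+1,6+1) = (2,7)
Fill (1+2,6+1) = (3,7)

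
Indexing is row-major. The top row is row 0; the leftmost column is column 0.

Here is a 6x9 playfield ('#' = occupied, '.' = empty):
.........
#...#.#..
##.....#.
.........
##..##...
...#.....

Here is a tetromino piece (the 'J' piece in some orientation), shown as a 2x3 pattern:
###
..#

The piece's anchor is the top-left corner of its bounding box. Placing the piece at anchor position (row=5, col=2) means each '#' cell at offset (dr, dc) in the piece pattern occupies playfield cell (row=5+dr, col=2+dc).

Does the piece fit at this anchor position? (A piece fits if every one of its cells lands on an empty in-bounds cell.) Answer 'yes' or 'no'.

Answer: no

Derivation:
Check each piece cell at anchor (5, 2):
  offset (0,0) -> (5,2): empty -> OK
  offset (0,1) -> (5,3): occupied ('#') -> FAIL
  offset (0,2) -> (5,4): empty -> OK
  offset (1,2) -> (6,4): out of bounds -> FAIL
All cells valid: no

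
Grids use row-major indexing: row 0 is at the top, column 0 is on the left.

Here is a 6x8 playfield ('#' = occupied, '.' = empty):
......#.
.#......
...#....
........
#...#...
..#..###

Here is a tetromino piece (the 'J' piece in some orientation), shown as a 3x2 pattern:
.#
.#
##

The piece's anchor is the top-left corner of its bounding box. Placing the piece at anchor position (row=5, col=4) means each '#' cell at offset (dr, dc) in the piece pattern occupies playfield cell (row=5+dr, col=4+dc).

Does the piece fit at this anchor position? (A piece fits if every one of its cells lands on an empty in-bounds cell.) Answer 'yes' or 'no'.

Check each piece cell at anchor (5, 4):
  offset (0,1) -> (5,5): occupied ('#') -> FAIL
  offset (1,1) -> (6,5): out of bounds -> FAIL
  offset (2,0) -> (7,4): out of bounds -> FAIL
  offset (2,1) -> (7,5): out of bounds -> FAIL
All cells valid: no

Answer: no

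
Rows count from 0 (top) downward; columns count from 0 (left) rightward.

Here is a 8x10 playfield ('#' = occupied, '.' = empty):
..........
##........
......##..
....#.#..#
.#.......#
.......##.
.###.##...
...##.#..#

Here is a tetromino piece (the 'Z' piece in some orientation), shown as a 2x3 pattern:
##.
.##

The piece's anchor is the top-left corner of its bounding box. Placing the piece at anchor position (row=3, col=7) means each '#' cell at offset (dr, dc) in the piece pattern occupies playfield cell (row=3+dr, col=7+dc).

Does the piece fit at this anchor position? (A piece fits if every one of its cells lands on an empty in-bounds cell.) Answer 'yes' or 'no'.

Check each piece cell at anchor (3, 7):
  offset (0,0) -> (3,7): empty -> OK
  offset (0,1) -> (3,8): empty -> OK
  offset (1,1) -> (4,8): empty -> OK
  offset (1,2) -> (4,9): occupied ('#') -> FAIL
All cells valid: no

Answer: no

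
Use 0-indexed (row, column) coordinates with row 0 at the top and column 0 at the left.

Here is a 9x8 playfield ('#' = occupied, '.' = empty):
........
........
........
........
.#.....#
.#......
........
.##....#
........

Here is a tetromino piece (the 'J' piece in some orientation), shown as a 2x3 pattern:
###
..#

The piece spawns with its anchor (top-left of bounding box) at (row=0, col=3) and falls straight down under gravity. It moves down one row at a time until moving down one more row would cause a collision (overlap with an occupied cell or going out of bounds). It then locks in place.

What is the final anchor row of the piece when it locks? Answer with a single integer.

Spawn at (row=0, col=3). Try each row:
  row 0: fits
  row 1: fits
  row 2: fits
  row 3: fits
  row 4: fits
  row 5: fits
  row 6: fits
  row 7: fits
  row 8: blocked -> lock at row 7

Answer: 7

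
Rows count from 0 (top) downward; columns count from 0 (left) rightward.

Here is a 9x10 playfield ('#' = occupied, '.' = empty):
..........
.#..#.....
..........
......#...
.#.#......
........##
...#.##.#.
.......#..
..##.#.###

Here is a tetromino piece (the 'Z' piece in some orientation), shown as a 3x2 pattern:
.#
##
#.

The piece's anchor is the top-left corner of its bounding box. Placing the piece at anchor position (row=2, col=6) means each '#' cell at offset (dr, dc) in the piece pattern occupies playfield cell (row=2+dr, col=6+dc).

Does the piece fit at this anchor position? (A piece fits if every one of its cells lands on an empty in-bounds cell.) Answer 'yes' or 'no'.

Check each piece cell at anchor (2, 6):
  offset (0,1) -> (2,7): empty -> OK
  offset (1,0) -> (3,6): occupied ('#') -> FAIL
  offset (1,1) -> (3,7): empty -> OK
  offset (2,0) -> (4,6): empty -> OK
All cells valid: no

Answer: no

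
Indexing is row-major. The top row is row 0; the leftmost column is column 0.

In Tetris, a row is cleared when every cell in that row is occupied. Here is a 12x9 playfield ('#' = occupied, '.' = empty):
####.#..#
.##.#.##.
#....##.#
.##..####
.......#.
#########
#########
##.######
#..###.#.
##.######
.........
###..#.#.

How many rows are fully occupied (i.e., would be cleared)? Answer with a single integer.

Answer: 2

Derivation:
Check each row:
  row 0: 3 empty cells -> not full
  row 1: 4 empty cells -> not full
  row 2: 5 empty cells -> not full
  row 3: 3 empty cells -> not full
  row 4: 8 empty cells -> not full
  row 5: 0 empty cells -> FULL (clear)
  row 6: 0 empty cells -> FULL (clear)
  row 7: 1 empty cell -> not full
  row 8: 4 empty cells -> not full
  row 9: 1 empty cell -> not full
  row 10: 9 empty cells -> not full
  row 11: 4 empty cells -> not full
Total rows cleared: 2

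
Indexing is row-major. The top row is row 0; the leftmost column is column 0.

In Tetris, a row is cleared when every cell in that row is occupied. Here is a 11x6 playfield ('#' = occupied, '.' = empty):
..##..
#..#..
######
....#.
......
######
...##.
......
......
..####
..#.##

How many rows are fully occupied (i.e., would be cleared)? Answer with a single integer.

Check each row:
  row 0: 4 empty cells -> not full
  row 1: 4 empty cells -> not full
  row 2: 0 empty cells -> FULL (clear)
  row 3: 5 empty cells -> not full
  row 4: 6 empty cells -> not full
  row 5: 0 empty cells -> FULL (clear)
  row 6: 4 empty cells -> not full
  row 7: 6 empty cells -> not full
  row 8: 6 empty cells -> not full
  row 9: 2 empty cells -> not full
  row 10: 3 empty cells -> not full
Total rows cleared: 2

Answer: 2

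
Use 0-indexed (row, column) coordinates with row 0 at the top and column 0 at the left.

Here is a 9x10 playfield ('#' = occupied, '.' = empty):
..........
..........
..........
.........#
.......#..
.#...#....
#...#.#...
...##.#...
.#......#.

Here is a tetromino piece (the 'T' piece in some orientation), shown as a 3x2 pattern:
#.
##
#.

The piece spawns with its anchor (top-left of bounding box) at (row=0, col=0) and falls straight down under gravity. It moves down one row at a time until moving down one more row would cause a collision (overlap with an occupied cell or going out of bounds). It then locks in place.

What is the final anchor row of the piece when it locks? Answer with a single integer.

Answer: 3

Derivation:
Spawn at (row=0, col=0). Try each row:
  row 0: fits
  row 1: fits
  row 2: fits
  row 3: fits
  row 4: blocked -> lock at row 3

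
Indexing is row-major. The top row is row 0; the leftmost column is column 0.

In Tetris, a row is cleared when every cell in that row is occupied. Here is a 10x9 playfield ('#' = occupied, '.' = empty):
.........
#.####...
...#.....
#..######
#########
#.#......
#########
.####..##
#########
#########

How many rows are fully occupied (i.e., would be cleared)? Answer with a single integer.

Answer: 4

Derivation:
Check each row:
  row 0: 9 empty cells -> not full
  row 1: 4 empty cells -> not full
  row 2: 8 empty cells -> not full
  row 3: 2 empty cells -> not full
  row 4: 0 empty cells -> FULL (clear)
  row 5: 7 empty cells -> not full
  row 6: 0 empty cells -> FULL (clear)
  row 7: 3 empty cells -> not full
  row 8: 0 empty cells -> FULL (clear)
  row 9: 0 empty cells -> FULL (clear)
Total rows cleared: 4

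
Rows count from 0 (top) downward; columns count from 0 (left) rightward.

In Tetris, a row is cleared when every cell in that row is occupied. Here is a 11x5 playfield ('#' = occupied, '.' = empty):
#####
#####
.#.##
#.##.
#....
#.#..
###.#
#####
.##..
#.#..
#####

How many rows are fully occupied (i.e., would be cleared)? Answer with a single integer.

Check each row:
  row 0: 0 empty cells -> FULL (clear)
  row 1: 0 empty cells -> FULL (clear)
  row 2: 2 empty cells -> not full
  row 3: 2 empty cells -> not full
  row 4: 4 empty cells -> not full
  row 5: 3 empty cells -> not full
  row 6: 1 empty cell -> not full
  row 7: 0 empty cells -> FULL (clear)
  row 8: 3 empty cells -> not full
  row 9: 3 empty cells -> not full
  row 10: 0 empty cells -> FULL (clear)
Total rows cleared: 4

Answer: 4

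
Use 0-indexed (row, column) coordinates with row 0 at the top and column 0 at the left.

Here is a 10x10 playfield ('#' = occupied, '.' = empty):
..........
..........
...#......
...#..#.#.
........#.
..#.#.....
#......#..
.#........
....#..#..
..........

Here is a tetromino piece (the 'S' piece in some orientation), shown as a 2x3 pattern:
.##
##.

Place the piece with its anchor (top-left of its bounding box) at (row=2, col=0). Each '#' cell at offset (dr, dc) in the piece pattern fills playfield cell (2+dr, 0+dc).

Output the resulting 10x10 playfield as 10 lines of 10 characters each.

Fill (2+0,0+1) = (2,1)
Fill (2+0,0+2) = (2,2)
Fill (2+1,0+0) = (3,0)
Fill (2+1,0+1) = (3,1)

Answer: ..........
..........
.###......
##.#..#.#.
........#.
..#.#.....
#......#..
.#........
....#..#..
..........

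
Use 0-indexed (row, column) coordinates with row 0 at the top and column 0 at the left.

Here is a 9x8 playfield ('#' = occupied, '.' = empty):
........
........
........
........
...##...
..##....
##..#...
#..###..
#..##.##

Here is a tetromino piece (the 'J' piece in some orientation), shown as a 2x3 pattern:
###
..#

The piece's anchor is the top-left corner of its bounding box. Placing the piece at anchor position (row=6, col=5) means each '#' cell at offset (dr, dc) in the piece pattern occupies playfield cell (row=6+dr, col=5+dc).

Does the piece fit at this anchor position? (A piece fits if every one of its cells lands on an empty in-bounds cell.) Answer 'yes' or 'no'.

Check each piece cell at anchor (6, 5):
  offset (0,0) -> (6,5): empty -> OK
  offset (0,1) -> (6,6): empty -> OK
  offset (0,2) -> (6,7): empty -> OK
  offset (1,2) -> (7,7): empty -> OK
All cells valid: yes

Answer: yes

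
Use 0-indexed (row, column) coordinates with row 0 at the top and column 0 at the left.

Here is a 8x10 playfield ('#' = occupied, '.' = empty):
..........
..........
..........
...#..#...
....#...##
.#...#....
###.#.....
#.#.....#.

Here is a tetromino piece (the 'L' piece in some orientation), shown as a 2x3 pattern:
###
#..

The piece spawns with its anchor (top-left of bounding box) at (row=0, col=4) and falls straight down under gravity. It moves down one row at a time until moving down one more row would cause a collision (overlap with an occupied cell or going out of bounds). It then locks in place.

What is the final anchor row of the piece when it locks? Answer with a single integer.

Spawn at (row=0, col=4). Try each row:
  row 0: fits
  row 1: fits
  row 2: fits
  row 3: blocked -> lock at row 2

Answer: 2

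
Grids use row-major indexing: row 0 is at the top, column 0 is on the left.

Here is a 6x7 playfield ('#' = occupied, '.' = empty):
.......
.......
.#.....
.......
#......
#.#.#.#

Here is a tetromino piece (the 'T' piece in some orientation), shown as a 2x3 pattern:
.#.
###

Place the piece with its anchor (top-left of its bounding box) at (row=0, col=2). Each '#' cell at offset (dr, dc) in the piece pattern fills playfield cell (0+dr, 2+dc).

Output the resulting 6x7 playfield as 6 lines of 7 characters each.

Fill (0+0,2+1) = (0,3)
Fill (0+1,2+0) = (1,2)
Fill (0+1,2+1) = (1,3)
Fill (0+1,2+2) = (1,4)

Answer: ...#...
..###..
.#.....
.......
#......
#.#.#.#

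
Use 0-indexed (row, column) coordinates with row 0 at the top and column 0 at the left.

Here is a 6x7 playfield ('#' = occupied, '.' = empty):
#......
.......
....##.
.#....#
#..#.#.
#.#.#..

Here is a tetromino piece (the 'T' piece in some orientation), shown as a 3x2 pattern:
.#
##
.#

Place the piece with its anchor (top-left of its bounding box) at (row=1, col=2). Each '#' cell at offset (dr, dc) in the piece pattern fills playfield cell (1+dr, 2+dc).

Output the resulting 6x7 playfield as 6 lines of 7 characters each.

Fill (1+0,2+1) = (1,3)
Fill (1+1,2+0) = (2,2)
Fill (1+1,2+1) = (2,3)
Fill (1+2,2+1) = (3,3)

Answer: #......
...#...
..####.
.#.#..#
#..#.#.
#.#.#..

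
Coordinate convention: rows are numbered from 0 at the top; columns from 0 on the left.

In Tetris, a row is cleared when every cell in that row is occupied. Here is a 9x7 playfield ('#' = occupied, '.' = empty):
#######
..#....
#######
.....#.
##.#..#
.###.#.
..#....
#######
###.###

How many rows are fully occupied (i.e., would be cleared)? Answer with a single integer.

Check each row:
  row 0: 0 empty cells -> FULL (clear)
  row 1: 6 empty cells -> not full
  row 2: 0 empty cells -> FULL (clear)
  row 3: 6 empty cells -> not full
  row 4: 3 empty cells -> not full
  row 5: 3 empty cells -> not full
  row 6: 6 empty cells -> not full
  row 7: 0 empty cells -> FULL (clear)
  row 8: 1 empty cell -> not full
Total rows cleared: 3

Answer: 3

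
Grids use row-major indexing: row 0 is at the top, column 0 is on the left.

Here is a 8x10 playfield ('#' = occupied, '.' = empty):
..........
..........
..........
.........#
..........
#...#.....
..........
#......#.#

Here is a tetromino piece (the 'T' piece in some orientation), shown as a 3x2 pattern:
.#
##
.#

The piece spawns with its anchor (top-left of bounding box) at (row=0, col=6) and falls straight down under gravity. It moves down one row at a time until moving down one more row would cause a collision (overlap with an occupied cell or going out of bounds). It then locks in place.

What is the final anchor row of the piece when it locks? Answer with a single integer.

Answer: 4

Derivation:
Spawn at (row=0, col=6). Try each row:
  row 0: fits
  row 1: fits
  row 2: fits
  row 3: fits
  row 4: fits
  row 5: blocked -> lock at row 4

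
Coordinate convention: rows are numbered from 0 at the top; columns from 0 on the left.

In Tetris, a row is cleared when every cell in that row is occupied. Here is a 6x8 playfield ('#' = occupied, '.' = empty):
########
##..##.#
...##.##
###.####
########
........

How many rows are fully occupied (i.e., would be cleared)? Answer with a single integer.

Answer: 2

Derivation:
Check each row:
  row 0: 0 empty cells -> FULL (clear)
  row 1: 3 empty cells -> not full
  row 2: 4 empty cells -> not full
  row 3: 1 empty cell -> not full
  row 4: 0 empty cells -> FULL (clear)
  row 5: 8 empty cells -> not full
Total rows cleared: 2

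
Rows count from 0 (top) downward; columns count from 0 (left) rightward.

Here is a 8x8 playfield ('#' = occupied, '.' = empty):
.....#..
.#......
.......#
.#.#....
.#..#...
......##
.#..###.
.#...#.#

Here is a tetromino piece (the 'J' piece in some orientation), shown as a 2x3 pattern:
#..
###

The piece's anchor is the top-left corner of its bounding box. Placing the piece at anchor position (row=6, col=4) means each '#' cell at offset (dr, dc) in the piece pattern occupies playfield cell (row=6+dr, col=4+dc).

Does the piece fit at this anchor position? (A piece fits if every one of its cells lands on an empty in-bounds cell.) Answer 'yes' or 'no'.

Answer: no

Derivation:
Check each piece cell at anchor (6, 4):
  offset (0,0) -> (6,4): occupied ('#') -> FAIL
  offset (1,0) -> (7,4): empty -> OK
  offset (1,1) -> (7,5): occupied ('#') -> FAIL
  offset (1,2) -> (7,6): empty -> OK
All cells valid: no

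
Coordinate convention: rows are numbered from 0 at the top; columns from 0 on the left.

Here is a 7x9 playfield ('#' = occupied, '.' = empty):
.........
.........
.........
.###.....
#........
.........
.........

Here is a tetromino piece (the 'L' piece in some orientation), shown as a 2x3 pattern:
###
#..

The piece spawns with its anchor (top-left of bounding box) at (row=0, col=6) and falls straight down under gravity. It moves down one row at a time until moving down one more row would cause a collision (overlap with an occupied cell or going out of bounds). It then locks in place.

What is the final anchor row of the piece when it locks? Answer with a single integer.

Spawn at (row=0, col=6). Try each row:
  row 0: fits
  row 1: fits
  row 2: fits
  row 3: fits
  row 4: fits
  row 5: fits
  row 6: blocked -> lock at row 5

Answer: 5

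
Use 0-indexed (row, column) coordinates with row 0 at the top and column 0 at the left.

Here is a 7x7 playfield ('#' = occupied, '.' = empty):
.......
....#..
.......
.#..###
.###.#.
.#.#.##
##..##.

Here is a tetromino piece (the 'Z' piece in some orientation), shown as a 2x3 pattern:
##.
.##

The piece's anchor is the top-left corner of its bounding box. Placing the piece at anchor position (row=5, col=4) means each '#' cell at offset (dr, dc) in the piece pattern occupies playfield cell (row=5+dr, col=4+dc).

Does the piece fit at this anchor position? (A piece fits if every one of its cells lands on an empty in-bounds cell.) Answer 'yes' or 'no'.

Answer: no

Derivation:
Check each piece cell at anchor (5, 4):
  offset (0,0) -> (5,4): empty -> OK
  offset (0,1) -> (5,5): occupied ('#') -> FAIL
  offset (1,1) -> (6,5): occupied ('#') -> FAIL
  offset (1,2) -> (6,6): empty -> OK
All cells valid: no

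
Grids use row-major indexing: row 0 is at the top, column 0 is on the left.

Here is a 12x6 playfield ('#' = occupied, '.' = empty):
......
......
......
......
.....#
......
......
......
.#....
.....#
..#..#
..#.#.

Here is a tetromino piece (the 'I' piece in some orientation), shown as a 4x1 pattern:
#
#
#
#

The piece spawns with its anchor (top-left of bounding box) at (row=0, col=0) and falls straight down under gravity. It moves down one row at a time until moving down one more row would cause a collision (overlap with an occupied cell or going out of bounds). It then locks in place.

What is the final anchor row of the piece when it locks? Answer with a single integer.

Answer: 8

Derivation:
Spawn at (row=0, col=0). Try each row:
  row 0: fits
  row 1: fits
  row 2: fits
  row 3: fits
  row 4: fits
  row 5: fits
  row 6: fits
  row 7: fits
  row 8: fits
  row 9: blocked -> lock at row 8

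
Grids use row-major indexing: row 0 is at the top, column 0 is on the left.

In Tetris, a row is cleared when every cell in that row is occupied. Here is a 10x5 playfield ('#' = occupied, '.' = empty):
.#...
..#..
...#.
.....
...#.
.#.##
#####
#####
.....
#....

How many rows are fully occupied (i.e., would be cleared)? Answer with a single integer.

Answer: 2

Derivation:
Check each row:
  row 0: 4 empty cells -> not full
  row 1: 4 empty cells -> not full
  row 2: 4 empty cells -> not full
  row 3: 5 empty cells -> not full
  row 4: 4 empty cells -> not full
  row 5: 2 empty cells -> not full
  row 6: 0 empty cells -> FULL (clear)
  row 7: 0 empty cells -> FULL (clear)
  row 8: 5 empty cells -> not full
  row 9: 4 empty cells -> not full
Total rows cleared: 2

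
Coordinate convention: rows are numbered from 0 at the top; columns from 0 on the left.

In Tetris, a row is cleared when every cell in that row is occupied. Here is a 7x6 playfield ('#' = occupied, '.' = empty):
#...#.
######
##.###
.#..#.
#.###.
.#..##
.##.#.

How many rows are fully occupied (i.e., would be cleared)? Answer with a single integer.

Answer: 1

Derivation:
Check each row:
  row 0: 4 empty cells -> not full
  row 1: 0 empty cells -> FULL (clear)
  row 2: 1 empty cell -> not full
  row 3: 4 empty cells -> not full
  row 4: 2 empty cells -> not full
  row 5: 3 empty cells -> not full
  row 6: 3 empty cells -> not full
Total rows cleared: 1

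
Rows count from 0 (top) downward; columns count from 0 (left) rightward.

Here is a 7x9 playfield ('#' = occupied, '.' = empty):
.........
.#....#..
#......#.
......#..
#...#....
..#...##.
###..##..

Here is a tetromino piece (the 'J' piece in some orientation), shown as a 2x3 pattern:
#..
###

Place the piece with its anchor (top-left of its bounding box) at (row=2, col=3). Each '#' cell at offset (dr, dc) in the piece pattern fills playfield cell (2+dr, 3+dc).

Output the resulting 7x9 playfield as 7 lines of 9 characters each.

Answer: .........
.#....#..
#..#...#.
...####..
#...#....
..#...##.
###..##..

Derivation:
Fill (2+0,3+0) = (2,3)
Fill (2+1,3+0) = (3,3)
Fill (2+1,3+1) = (3,4)
Fill (2+1,3+2) = (3,5)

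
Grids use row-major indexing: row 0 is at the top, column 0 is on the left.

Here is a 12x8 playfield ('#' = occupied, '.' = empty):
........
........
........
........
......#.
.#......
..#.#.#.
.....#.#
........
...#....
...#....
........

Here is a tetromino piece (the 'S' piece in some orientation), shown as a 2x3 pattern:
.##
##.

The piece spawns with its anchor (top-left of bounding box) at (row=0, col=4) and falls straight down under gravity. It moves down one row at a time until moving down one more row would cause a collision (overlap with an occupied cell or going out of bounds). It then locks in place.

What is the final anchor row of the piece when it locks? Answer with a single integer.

Answer: 3

Derivation:
Spawn at (row=0, col=4). Try each row:
  row 0: fits
  row 1: fits
  row 2: fits
  row 3: fits
  row 4: blocked -> lock at row 3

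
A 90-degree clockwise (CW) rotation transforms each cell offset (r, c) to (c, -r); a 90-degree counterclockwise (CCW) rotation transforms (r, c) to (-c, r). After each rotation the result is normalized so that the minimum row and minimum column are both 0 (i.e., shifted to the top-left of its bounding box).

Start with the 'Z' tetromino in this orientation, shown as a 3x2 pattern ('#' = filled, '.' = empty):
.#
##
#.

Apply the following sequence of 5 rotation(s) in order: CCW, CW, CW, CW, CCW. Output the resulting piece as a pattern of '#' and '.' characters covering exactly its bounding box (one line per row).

Start:
.#
##
#.
After rotation 1 (CCW):
##.
.##
After rotation 2 (CW):
.#
##
#.
After rotation 3 (CW):
##.
.##
After rotation 4 (CW):
.#
##
#.
After rotation 5 (CCW):
##.
.##

Answer: ##.
.##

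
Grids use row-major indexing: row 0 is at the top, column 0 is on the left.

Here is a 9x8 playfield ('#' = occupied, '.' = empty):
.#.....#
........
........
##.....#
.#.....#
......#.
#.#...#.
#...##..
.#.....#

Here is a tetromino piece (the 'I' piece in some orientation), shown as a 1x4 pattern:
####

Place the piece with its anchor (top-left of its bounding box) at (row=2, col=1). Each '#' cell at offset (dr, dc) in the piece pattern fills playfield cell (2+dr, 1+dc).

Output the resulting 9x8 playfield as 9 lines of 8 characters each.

Answer: .#.....#
........
.####...
##.....#
.#.....#
......#.
#.#...#.
#...##..
.#.....#

Derivation:
Fill (2+0,1+0) = (2,1)
Fill (2+0,1+1) = (2,2)
Fill (2+0,1+2) = (2,3)
Fill (2+0,1+3) = (2,4)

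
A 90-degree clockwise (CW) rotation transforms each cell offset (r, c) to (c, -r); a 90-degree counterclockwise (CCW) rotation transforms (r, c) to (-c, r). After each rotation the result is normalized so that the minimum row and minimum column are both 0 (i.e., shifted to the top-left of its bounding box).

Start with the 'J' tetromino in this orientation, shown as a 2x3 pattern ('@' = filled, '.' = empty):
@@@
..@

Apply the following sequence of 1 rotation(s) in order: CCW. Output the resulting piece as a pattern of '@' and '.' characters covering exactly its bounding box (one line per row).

Start:
@@@
..@
After rotation 1 (CCW):
@@
@.
@.

Answer: @@
@.
@.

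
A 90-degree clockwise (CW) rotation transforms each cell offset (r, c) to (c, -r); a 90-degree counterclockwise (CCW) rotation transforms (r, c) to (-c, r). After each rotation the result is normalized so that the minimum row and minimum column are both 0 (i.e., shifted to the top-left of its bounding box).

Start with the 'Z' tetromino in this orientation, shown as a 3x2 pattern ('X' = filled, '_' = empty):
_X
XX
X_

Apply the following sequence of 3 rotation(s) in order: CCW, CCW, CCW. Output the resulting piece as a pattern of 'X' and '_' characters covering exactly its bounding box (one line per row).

Start:
_X
XX
X_
After rotation 1 (CCW):
XX_
_XX
After rotation 2 (CCW):
_X
XX
X_
After rotation 3 (CCW):
XX_
_XX

Answer: XX_
_XX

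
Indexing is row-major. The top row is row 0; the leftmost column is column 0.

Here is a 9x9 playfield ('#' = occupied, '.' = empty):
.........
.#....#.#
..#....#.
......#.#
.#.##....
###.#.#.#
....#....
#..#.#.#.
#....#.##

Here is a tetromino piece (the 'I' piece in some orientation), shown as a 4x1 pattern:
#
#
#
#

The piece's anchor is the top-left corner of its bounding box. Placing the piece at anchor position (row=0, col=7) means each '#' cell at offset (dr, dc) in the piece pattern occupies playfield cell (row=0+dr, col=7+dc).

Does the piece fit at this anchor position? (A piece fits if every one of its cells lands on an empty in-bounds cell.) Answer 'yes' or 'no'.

Check each piece cell at anchor (0, 7):
  offset (0,0) -> (0,7): empty -> OK
  offset (1,0) -> (1,7): empty -> OK
  offset (2,0) -> (2,7): occupied ('#') -> FAIL
  offset (3,0) -> (3,7): empty -> OK
All cells valid: no

Answer: no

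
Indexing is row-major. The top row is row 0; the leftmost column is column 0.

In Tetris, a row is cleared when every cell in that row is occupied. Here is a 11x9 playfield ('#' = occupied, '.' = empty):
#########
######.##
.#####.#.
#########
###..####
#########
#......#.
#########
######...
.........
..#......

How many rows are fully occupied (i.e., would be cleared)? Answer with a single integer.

Check each row:
  row 0: 0 empty cells -> FULL (clear)
  row 1: 1 empty cell -> not full
  row 2: 3 empty cells -> not full
  row 3: 0 empty cells -> FULL (clear)
  row 4: 2 empty cells -> not full
  row 5: 0 empty cells -> FULL (clear)
  row 6: 7 empty cells -> not full
  row 7: 0 empty cells -> FULL (clear)
  row 8: 3 empty cells -> not full
  row 9: 9 empty cells -> not full
  row 10: 8 empty cells -> not full
Total rows cleared: 4

Answer: 4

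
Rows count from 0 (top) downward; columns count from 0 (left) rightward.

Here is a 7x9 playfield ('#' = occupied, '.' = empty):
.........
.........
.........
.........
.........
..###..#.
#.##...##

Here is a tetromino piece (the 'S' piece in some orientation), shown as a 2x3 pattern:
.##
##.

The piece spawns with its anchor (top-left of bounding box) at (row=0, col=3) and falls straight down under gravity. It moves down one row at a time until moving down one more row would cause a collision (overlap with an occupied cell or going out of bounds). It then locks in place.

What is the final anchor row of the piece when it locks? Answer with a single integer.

Answer: 3

Derivation:
Spawn at (row=0, col=3). Try each row:
  row 0: fits
  row 1: fits
  row 2: fits
  row 3: fits
  row 4: blocked -> lock at row 3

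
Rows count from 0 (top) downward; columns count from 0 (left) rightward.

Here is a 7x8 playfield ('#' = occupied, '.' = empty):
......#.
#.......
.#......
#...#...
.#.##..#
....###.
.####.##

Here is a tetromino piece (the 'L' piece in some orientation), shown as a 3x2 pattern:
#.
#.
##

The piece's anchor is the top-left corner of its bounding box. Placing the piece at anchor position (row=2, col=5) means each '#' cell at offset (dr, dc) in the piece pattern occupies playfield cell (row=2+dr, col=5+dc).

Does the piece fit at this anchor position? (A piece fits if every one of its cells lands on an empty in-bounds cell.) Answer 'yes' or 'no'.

Check each piece cell at anchor (2, 5):
  offset (0,0) -> (2,5): empty -> OK
  offset (1,0) -> (3,5): empty -> OK
  offset (2,0) -> (4,5): empty -> OK
  offset (2,1) -> (4,6): empty -> OK
All cells valid: yes

Answer: yes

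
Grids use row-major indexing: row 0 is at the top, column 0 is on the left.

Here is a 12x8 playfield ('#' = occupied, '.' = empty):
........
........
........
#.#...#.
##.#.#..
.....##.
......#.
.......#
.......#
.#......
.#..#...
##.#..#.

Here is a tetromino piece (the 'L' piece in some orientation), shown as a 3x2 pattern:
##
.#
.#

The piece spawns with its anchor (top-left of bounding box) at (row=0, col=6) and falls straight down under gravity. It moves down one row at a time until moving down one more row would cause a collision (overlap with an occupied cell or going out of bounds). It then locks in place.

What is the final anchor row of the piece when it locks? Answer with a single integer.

Answer: 2

Derivation:
Spawn at (row=0, col=6). Try each row:
  row 0: fits
  row 1: fits
  row 2: fits
  row 3: blocked -> lock at row 2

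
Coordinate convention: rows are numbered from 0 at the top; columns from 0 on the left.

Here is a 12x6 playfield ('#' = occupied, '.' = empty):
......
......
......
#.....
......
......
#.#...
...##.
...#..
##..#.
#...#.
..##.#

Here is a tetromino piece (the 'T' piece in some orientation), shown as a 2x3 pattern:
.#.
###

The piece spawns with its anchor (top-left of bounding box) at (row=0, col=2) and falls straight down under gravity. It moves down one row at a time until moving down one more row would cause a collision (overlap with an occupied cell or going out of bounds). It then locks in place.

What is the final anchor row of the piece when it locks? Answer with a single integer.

Spawn at (row=0, col=2). Try each row:
  row 0: fits
  row 1: fits
  row 2: fits
  row 3: fits
  row 4: fits
  row 5: blocked -> lock at row 4

Answer: 4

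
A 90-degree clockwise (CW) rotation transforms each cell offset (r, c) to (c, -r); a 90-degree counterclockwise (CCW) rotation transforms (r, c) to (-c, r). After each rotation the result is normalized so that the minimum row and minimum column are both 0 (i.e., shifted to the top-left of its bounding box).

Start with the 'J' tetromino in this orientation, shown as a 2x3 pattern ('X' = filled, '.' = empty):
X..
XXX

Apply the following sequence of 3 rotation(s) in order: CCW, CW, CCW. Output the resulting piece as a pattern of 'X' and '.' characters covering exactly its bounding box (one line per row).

Start:
X..
XXX
After rotation 1 (CCW):
.X
.X
XX
After rotation 2 (CW):
X..
XXX
After rotation 3 (CCW):
.X
.X
XX

Answer: .X
.X
XX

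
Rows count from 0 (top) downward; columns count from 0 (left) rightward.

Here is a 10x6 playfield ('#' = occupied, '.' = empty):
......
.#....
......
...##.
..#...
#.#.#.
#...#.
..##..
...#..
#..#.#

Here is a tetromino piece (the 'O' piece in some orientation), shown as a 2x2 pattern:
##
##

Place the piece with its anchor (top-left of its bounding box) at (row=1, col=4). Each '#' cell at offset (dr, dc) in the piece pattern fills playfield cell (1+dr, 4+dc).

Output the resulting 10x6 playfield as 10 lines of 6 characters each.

Answer: ......
.#..##
....##
...##.
..#...
#.#.#.
#...#.
..##..
...#..
#..#.#

Derivation:
Fill (1+0,4+0) = (1,4)
Fill (1+0,4+1) = (1,5)
Fill (1+1,4+0) = (2,4)
Fill (1+1,4+1) = (2,5)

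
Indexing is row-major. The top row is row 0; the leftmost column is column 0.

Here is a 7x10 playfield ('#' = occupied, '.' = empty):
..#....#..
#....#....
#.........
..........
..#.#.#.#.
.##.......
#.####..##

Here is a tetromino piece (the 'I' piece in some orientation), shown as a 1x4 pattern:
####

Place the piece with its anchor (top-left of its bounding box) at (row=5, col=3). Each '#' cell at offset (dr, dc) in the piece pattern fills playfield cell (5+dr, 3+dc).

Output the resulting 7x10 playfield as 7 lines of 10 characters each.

Fill (5+0,3+0) = (5,3)
Fill (5+0,3+1) = (5,4)
Fill (5+0,3+2) = (5,5)
Fill (5+0,3+3) = (5,6)

Answer: ..#....#..
#....#....
#.........
..........
..#.#.#.#.
.######...
#.####..##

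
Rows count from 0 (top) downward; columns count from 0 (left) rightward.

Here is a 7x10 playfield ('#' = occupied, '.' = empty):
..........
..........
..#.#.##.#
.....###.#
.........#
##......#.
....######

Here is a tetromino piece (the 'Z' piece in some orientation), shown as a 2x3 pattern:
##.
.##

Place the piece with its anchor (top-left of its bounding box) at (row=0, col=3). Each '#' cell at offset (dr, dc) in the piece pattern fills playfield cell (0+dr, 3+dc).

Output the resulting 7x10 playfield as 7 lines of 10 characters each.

Fill (0+0,3+0) = (0,3)
Fill (0+0,3+1) = (0,4)
Fill (0+1,3+1) = (1,4)
Fill (0+1,3+2) = (1,5)

Answer: ...##.....
....##....
..#.#.##.#
.....###.#
.........#
##......#.
....######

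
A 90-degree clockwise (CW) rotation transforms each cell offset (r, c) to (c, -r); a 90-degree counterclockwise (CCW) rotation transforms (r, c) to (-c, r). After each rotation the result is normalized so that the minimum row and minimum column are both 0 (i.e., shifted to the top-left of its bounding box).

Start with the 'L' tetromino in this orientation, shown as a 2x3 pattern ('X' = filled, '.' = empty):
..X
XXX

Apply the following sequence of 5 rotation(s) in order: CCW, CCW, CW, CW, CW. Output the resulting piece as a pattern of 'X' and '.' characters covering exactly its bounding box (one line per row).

Answer: X.
X.
XX

Derivation:
Start:
..X
XXX
After rotation 1 (CCW):
XX
.X
.X
After rotation 2 (CCW):
XXX
X..
After rotation 3 (CW):
XX
.X
.X
After rotation 4 (CW):
..X
XXX
After rotation 5 (CW):
X.
X.
XX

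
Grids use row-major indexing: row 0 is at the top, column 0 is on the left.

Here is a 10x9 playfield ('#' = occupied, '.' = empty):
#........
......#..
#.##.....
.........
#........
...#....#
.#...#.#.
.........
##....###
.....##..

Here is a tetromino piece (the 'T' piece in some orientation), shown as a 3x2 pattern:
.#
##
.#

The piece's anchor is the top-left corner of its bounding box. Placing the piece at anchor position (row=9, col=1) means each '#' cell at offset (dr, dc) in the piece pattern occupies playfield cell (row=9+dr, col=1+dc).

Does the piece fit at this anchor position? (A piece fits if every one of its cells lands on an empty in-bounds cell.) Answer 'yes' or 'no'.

Check each piece cell at anchor (9, 1):
  offset (0,1) -> (9,2): empty -> OK
  offset (1,0) -> (10,1): out of bounds -> FAIL
  offset (1,1) -> (10,2): out of bounds -> FAIL
  offset (2,1) -> (11,2): out of bounds -> FAIL
All cells valid: no

Answer: no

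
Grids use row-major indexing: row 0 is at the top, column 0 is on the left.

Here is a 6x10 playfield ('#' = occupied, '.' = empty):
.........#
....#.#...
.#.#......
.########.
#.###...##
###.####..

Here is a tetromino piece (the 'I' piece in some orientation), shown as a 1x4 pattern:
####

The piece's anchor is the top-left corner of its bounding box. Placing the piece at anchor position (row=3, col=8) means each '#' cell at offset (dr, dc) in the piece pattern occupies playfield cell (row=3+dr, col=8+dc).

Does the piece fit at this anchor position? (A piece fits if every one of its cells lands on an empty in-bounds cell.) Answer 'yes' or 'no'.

Check each piece cell at anchor (3, 8):
  offset (0,0) -> (3,8): occupied ('#') -> FAIL
  offset (0,1) -> (3,9): empty -> OK
  offset (0,2) -> (3,10): out of bounds -> FAIL
  offset (0,3) -> (3,11): out of bounds -> FAIL
All cells valid: no

Answer: no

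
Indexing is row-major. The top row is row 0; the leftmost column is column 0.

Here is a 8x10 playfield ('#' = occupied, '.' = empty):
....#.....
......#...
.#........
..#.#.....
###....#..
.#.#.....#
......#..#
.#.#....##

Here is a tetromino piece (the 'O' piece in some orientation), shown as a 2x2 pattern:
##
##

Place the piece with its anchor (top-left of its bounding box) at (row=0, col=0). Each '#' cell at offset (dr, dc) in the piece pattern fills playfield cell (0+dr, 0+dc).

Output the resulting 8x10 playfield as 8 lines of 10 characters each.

Fill (0+0,0+0) = (0,0)
Fill (0+0,0+1) = (0,1)
Fill (0+1,0+0) = (1,0)
Fill (0+1,0+1) = (1,1)

Answer: ##..#.....
##....#...
.#........
..#.#.....
###....#..
.#.#.....#
......#..#
.#.#....##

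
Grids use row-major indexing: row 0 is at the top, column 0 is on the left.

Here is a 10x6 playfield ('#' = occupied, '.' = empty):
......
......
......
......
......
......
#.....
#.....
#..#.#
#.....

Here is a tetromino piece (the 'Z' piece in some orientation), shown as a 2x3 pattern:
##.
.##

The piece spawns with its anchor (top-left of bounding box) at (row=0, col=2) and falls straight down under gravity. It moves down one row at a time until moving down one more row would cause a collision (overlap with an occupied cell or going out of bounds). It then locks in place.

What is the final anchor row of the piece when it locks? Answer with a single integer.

Answer: 6

Derivation:
Spawn at (row=0, col=2). Try each row:
  row 0: fits
  row 1: fits
  row 2: fits
  row 3: fits
  row 4: fits
  row 5: fits
  row 6: fits
  row 7: blocked -> lock at row 6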